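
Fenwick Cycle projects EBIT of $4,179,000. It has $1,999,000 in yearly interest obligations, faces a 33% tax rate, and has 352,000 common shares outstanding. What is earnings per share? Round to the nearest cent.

Pre-tax income = $4,179,000 − $1,999,000.00 = $2,180,000.00.
After tax at 33%: net income = $2,180,000.00 × 0.67 = $1,460,600.00.
EPS = $1,460,600.00 ÷ 352,000 = $4.15.

$4.15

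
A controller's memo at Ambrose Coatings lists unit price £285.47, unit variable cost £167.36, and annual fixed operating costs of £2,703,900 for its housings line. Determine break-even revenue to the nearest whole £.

£6,535,283

Contribution margin per unit = £285.47 − £167.36 = £118.11, a CM ratio of £118.11 ÷ £285.47 = 0.4137.
Break-even revenue = fixed costs × price ÷ CM = £2,703,900 × £285.47 ÷ £118.11 = £6,535,283.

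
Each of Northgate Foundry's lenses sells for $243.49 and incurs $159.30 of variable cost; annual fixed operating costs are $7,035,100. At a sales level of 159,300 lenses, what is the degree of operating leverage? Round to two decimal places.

Contribution at this volume is 159,300 × $84.19 = $13,411,467.00.
EBIT = $13,411,467.00 − $7,035,100 = $6,376,367.00.
DOL = contribution ÷ EBIT = $13,411,467.00 ÷ $6,376,367.00 = 2.1033.

2.10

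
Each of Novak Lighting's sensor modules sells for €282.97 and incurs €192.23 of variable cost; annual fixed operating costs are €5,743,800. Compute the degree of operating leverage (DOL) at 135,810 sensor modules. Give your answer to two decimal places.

Total contribution margin = 135,810 × €90.74 = €12,323,399.40.
EBIT = €12,323,399.40 − €5,743,800 = €6,579,599.40.
Degree of operating leverage = €12,323,399.40 / €6,579,599.40 = 1.8730.

1.87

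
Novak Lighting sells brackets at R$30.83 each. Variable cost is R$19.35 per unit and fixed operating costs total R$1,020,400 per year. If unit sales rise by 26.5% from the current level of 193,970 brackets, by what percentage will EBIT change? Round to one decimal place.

Contribution at this volume is 193,970 × R$11.48 = R$2,226,775.60.
Subtracting fixed costs: EBIT = R$2,226,775.60 − R$1,020,400 = R$1,206,375.60.
DOL = contribution ÷ EBIT = R$2,226,775.60 ÷ R$1,206,375.60 = 1.8458.
%ΔEBIT = DOL × %ΔSales = 1.8458 × +26.5% = +48.9%.

+48.9%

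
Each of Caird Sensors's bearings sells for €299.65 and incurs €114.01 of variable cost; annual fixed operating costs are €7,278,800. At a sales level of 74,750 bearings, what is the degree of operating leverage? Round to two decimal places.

2.10

At 74,750 units, contribution = 74,750 × €185.64 = €13,876,590.00.
Operating income = contribution − fixed costs = €13,876,590.00 − €7,278,800 = €6,597,790.00.
Degree of operating leverage = €13,876,590.00 / €6,597,790.00 = 2.1032.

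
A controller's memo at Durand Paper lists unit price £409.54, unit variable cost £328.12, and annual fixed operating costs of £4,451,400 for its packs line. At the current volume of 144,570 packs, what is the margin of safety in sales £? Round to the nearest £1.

Unit CM = price − variable cost = £409.54 − £328.12 = £81.42. Break-even units = £4,451,400 ÷ £81.42 = 54,672.07; break-even revenue = 54,672.07 × £409.54 = £22,390,399.85.
Current sales = 144,570 × £409.54 = £59,207,197.80.
Margin of safety = £59,207,197.80 − £22,390,399.85 = £36,816,798.

£36,816,798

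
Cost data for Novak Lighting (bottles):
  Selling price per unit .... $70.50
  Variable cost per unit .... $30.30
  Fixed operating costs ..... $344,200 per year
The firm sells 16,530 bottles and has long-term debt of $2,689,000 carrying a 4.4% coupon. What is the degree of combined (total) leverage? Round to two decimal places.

At 16,530 units, contribution = 16,530 × $40.20 = $664,506.00.
Operating income = contribution − fixed costs = $664,506.00 − $344,200 = $320,306.00. Interest = $118,316.00.
DOL = $664,506.00 ÷ $320,306.00 = 2.0746; DFL = $320,306.00 ÷ $201,990.00 = 1.5858.
Combined leverage = 2.0746 × 1.5858 = 3.2899.

3.29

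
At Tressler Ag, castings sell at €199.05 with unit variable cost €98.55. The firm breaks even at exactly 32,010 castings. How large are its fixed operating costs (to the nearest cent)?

Each unit contributes €199.05 − €98.55 = €100.50.
Since BE = FC / CM, FC = 32,010 × €100.50 = €3,217,005.00.

€3,217,005.00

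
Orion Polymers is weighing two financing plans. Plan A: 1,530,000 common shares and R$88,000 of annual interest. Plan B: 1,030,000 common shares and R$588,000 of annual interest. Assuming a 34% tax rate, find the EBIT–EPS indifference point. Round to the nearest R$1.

Set EPS_A = EPS_B: (EBIT − R$88,000)(1 − 0.34) ÷ 1,530,000 = (EBIT − R$588,000)(1 − 0.34) ÷ 1,030,000.
The (1 − t) factor cancels: (EBIT − 88,000) × 1,030,000 = (EBIT − 588,000) × 1,530,000.
EBIT × (1,530,000 − 1,030,000) = 588,000 × 1,530,000 − 88,000 × 1,030,000 = 809,000,000,000, so EBIT = 809,000,000,000 ÷ 500,000 = 1,618,000.00.

R$1,618,000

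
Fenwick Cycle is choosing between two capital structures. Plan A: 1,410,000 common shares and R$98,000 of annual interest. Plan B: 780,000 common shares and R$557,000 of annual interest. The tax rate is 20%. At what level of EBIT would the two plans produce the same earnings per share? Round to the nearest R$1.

R$1,125,286

At indifference, (EBIT − 98,000)(1 − t)/1,410,000 = (EBIT − 557,000)(1 − t)/780,000.
Cancelling (1 − t) and cross-multiplying: 780,000·(EBIT − 98,000) = 1,410,000·(EBIT − 557,000).
EBIT × (1,410,000 − 780,000) = 557,000 × 1,410,000 − 98,000 × 780,000 = 708,930,000,000, so EBIT = 708,930,000,000 ÷ 630,000 = 1,125,285.71.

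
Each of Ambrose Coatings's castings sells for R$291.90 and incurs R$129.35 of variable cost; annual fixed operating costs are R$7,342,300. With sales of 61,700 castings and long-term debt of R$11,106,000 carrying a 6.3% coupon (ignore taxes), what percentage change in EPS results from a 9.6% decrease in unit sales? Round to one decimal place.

Contribution at this volume is 61,700 × R$162.55 = R$10,029,335.00.
EBIT = R$10,029,335.00 − R$7,342,300 = R$2,687,035.00.
After interest of R$699,678.00, pre-tax earnings = R$1,987,357.00.
DCL = total CM / (EBIT − I) = R$10,029,335.00 / R$1,987,357.00 = 5.0466.
EPS therefore changes by 5.0466 × (-9.6%) = -48.4%.

-48.4%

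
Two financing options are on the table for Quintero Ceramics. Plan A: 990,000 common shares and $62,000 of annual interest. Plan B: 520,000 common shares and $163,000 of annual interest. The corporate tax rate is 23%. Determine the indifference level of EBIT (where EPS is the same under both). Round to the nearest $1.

$274,745

At indifference, (EBIT − 62,000)(1 − t)/990,000 = (EBIT − 163,000)(1 − t)/520,000.
Cancelling (1 − t) and cross-multiplying: 520,000·(EBIT − 62,000) = 990,000·(EBIT − 163,000).
EBIT × (990,000 − 520,000) = 163,000 × 990,000 − 62,000 × 520,000 = 129,130,000,000, so EBIT = 129,130,000,000 ÷ 470,000 = 274,744.68.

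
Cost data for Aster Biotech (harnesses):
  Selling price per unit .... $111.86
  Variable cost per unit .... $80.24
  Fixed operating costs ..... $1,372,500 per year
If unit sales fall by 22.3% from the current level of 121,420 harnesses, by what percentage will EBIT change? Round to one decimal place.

-34.7%

Contribution at this volume is 121,420 × $31.62 = $3,839,300.40.
Subtracting fixed costs: EBIT = $3,839,300.40 − $1,372,500 = $2,466,800.40.
Degree of operating leverage = $3,839,300.40 / $2,466,800.40 = 1.5564.
So EBIT moves 1.5564 × (-22.3%) = -34.7%.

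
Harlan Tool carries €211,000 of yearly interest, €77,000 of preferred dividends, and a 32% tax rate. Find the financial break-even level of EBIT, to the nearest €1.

Grossing the preferred dividend up to pre-tax terms: €77,000 / (1 − 0.32) = €113,235.29.
EPS = 0 when EBIT covers interest plus the pre-tax preferred burden: €211,000 + €113,235.29 = €324,235.29.

€324,235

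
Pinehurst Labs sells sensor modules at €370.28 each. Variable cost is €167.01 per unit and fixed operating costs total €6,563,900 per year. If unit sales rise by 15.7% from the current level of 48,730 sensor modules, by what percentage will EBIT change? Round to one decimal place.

+46.5%

At 48,730 units, contribution = 48,730 × €203.27 = €9,905,347.10.
EBIT = €9,905,347.10 − €6,563,900 = €3,341,447.10.
Degree of operating leverage = €9,905,347.10 / €3,341,447.10 = 2.9644.
Operating income changes by 2.9644 × +15.7% = +46.5%.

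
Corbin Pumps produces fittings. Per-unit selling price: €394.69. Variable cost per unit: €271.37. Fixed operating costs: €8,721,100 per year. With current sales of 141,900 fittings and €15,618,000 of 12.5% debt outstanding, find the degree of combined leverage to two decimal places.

At 141,900 units, contribution = 141,900 × €123.32 = €17,499,108.00.
Subtracting fixed costs: EBIT = €17,499,108.00 − €8,721,100 = €8,778,008.00. Interest = €1,952,250.00, so EBIT − I = €6,825,758.00.
Degree of total leverage = total CM / (EBIT − interest) = €17,499,108.00 / €6,825,758.00 = 2.5637.

2.56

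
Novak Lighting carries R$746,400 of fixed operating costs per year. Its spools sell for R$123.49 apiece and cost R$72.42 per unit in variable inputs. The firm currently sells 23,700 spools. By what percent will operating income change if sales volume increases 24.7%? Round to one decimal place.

Total contribution margin = 23,700 × R$51.07 = R$1,210,359.00.
Subtracting fixed costs: EBIT = R$1,210,359.00 − R$746,400 = R$463,959.00.
DOL = contribution ÷ EBIT = R$1,210,359.00 ÷ R$463,959.00 = 2.6088.
So EBIT moves 2.6088 × (+24.7%) = +64.4%.

+64.4%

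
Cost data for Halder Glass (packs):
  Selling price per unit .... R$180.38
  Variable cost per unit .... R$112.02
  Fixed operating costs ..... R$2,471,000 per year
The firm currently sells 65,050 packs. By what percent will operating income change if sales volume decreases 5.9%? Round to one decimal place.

-13.3%

At 65,050 units, contribution = 65,050 × R$68.36 = R$4,446,818.00.
Subtracting fixed costs: EBIT = R$4,446,818.00 − R$2,471,000 = R$1,975,818.00.
So DOL = total CM / EBIT = R$4,446,818.00 / R$1,975,818.00 = 2.2506.
So EBIT moves 2.2506 × (-5.9%) = -13.3%.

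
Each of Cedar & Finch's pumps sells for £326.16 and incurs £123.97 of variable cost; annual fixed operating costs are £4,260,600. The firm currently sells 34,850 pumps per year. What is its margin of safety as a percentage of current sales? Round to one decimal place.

Each unit contributes £326.16 − £123.97 = £202.19. Break-even units = £4,260,600 ÷ £202.19 = 21,072.26; break-even revenue = 21,072.26 × £326.16 = £6,872,927.92.
Current sales = 34,850 × £326.16 = £11,366,676.00.
Margin of safety = (£11,366,676.00 − £6,872,927.92) ÷ £11,366,676.00 = 39.5%.

39.5%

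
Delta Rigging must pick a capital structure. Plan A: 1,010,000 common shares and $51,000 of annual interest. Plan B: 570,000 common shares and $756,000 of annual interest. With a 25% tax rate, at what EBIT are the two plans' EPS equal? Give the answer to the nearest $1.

$1,669,295

Set EPS_A = EPS_B: (EBIT − $51,000)(1 − 0.25) ÷ 1,010,000 = (EBIT − $756,000)(1 − 0.25) ÷ 570,000.
The (1 − t) factor cancels: (EBIT − 51,000) × 570,000 = (EBIT − 756,000) × 1,010,000.
EBIT × (1,010,000 − 570,000) = 756,000 × 1,010,000 − 51,000 × 570,000 = 734,490,000,000, so EBIT = 734,490,000,000 ÷ 440,000 = 1,669,295.45.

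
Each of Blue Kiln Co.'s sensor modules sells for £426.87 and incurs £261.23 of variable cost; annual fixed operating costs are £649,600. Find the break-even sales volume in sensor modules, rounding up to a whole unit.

3,922 sensor modules

Contribution margin per unit = £426.87 − £261.23 = £165.64.
Break-even Q = £649,600 / £165.64 = 3,921.76 → 3,922 sensor modules.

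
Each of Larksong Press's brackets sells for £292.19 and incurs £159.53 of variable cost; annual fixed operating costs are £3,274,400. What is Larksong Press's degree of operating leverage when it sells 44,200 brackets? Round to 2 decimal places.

2.26

Contribution at this volume is 44,200 × £132.66 = £5,863,572.00.
Operating income = contribution − fixed costs = £5,863,572.00 − £3,274,400 = £2,589,172.00.
DOL = contribution ÷ EBIT = £5,863,572.00 ÷ £2,589,172.00 = 2.2647.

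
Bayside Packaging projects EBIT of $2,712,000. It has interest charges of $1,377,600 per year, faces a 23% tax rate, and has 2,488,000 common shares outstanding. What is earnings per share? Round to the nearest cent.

$0.41

Interest = $1,377,600.00, so EBT = $2,712,000 − $1,377,600.00 = $1,334,400.00.
After tax at 23%: net income = $1,334,400.00 × 0.77 = $1,027,488.00.
EPS = $1,027,488.00 ÷ 2,488,000 = $0.41.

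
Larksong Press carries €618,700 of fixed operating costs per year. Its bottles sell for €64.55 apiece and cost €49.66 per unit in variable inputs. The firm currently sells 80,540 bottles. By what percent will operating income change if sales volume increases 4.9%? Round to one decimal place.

+10.1%

Total contribution margin = 80,540 × €14.89 = €1,199,240.60.
EBIT = €1,199,240.60 − €618,700 = €580,540.60.
DOL = contribution ÷ EBIT = €1,199,240.60 ÷ €580,540.60 = 2.0657.
%ΔEBIT = DOL × %ΔSales = 2.0657 × +4.9% = +10.1%.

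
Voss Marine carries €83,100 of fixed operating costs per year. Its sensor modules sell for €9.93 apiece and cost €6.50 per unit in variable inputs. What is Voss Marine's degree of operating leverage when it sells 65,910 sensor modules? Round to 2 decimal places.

1.58

Total contribution margin = 65,910 × €3.43 = €226,071.30.
Operating income = contribution − fixed costs = €226,071.30 − €83,100 = €142,971.30.
So DOL = total CM / EBIT = €226,071.30 / €142,971.30 = 1.5812.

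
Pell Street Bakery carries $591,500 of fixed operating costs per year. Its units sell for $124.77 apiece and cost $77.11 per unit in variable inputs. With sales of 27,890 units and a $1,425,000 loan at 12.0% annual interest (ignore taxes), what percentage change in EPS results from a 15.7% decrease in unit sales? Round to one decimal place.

-36.8%

Contribution at this volume is 27,890 × $47.66 = $1,329,237.40.
EBIT = $1,329,237.40 − $591,500 = $737,737.40.
After interest of $171,000.00, pre-tax earnings = $566,737.40.
DCL = total CM / (EBIT − I) = $1,329,237.40 / $566,737.40 = 2.3454.
%ΔEPS = DCL × %ΔSales = 2.3454 × -15.7% = -36.8%.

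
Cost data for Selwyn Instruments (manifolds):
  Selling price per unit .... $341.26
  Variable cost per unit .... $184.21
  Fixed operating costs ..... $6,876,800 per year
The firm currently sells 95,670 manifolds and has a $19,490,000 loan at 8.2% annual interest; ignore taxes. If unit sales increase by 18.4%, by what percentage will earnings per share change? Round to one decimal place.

+42.2%

Contribution at this volume is 95,670 × $157.05 = $15,024,973.50.
Subtracting fixed costs: EBIT = $15,024,973.50 − $6,876,800 = $8,148,173.50.
After interest of $1,598,180.00, pre-tax earnings = $6,549,993.50.
DCL = total CM / (EBIT − I) = $15,024,973.50 / $6,549,993.50 = 2.2939.
%ΔEPS = DCL × %ΔSales = 2.2939 × +18.4% = +42.2%.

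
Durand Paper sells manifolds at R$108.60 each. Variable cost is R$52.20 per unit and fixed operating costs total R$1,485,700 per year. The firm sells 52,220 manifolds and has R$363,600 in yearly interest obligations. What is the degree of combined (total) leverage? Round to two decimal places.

Total contribution margin = 52,220 × R$56.40 = R$2,945,208.00.
Operating income = contribution − fixed costs = R$2,945,208.00 − R$1,485,700 = R$1,459,508.00. Interest = R$363,600.00, so EBIT − I = R$1,095,908.00.
DCL = contribution ÷ (EBIT − I) = R$2,945,208.00 ÷ R$1,095,908.00 = 2.6875.

2.69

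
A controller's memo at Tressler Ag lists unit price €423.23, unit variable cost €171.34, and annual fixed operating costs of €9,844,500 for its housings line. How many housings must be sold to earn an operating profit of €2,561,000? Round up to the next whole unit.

Contribution margin per unit = €423.23 − €171.34 = €251.89.
Units = (FC + target) / CM = (€9,844,500 + €2,561,000) / €251.89 = 49,249.67, so 49,250 housings.

49,250 housings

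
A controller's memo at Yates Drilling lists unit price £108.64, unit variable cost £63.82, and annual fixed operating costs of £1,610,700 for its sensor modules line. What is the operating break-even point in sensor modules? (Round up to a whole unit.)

35,938 sensor modules

Unit CM = price − variable cost = £108.64 − £63.82 = £44.82.
Break-even volume = fixed costs ÷ CM per unit = £1,610,700 ÷ £44.82 = 35,937.08, so 35,938 sensor modules.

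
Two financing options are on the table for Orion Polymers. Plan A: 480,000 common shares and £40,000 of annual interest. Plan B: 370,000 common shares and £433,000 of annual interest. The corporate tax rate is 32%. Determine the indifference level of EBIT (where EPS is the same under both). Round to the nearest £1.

£1,754,909

At indifference, (EBIT − 40,000)(1 − t)/480,000 = (EBIT − 433,000)(1 − t)/370,000.
Cancelling (1 − t) and cross-multiplying: 370,000·(EBIT − 40,000) = 480,000·(EBIT − 433,000).
EBIT × (480,000 − 370,000) = 433,000 × 480,000 − 40,000 × 370,000 = 193,040,000,000, so EBIT = 193,040,000,000 ÷ 110,000 = 1,754,909.09.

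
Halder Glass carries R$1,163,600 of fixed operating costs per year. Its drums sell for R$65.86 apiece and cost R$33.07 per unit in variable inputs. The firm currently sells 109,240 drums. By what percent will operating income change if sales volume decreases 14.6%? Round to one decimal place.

-21.6%

Total contribution margin = 109,240 × R$32.79 = R$3,581,979.60.
Operating income = contribution − fixed costs = R$3,581,979.60 − R$1,163,600 = R$2,418,379.60.
DOL = contribution ÷ EBIT = R$3,581,979.60 ÷ R$2,418,379.60 = 1.4811.
So EBIT moves 1.4811 × (-14.6%) = -21.6%.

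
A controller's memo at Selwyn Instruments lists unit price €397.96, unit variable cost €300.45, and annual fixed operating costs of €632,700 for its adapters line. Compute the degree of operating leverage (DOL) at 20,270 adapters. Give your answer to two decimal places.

1.47

Contribution at this volume is 20,270 × €97.51 = €1,976,527.70.
Operating income = contribution − fixed costs = €1,976,527.70 − €632,700 = €1,343,827.70.
So DOL = total CM / EBIT = €1,976,527.70 / €1,343,827.70 = 1.4708.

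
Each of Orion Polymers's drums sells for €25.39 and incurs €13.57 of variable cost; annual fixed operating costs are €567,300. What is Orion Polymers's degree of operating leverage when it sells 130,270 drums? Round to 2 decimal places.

1.58

Contribution at this volume is 130,270 × €11.82 = €1,539,791.40.
Subtracting fixed costs: EBIT = €1,539,791.40 − €567,300 = €972,491.40.
DOL = contribution ÷ EBIT = €1,539,791.40 ÷ €972,491.40 = 1.5833.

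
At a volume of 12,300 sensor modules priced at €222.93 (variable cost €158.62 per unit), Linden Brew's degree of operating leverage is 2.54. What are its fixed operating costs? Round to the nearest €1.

Contribution at this volume is 12,300 × €64.31 = €791,013.00.
Since DOL = CM ÷ EBIT, EBIT = €791,013.00 ÷ 2.54 = €311,422.44.
And FC = contribution − EBIT = €791,013.00 − €311,422.44 = €479,591.

€479,591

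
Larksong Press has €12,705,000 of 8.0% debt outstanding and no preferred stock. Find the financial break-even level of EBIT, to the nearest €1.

Annual interest = 8.0% × €12,705,000 = €1,016,400.00.
With no preferred dividends, EPS = 0 when EBIT exactly covers interest, so the financial break-even EBIT is €1,016,400.00.

€1,016,400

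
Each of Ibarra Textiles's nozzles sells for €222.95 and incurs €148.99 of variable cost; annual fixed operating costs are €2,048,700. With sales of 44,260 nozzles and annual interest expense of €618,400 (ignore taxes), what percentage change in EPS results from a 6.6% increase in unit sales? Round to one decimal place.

+35.6%

Contribution at this volume is 44,260 × €73.96 = €3,273,469.60.
EBIT = €3,273,469.60 − €2,048,700 = €1,224,769.60.
Interest = €618,400.00, so EBIT − I = €606,369.60.
DCL = total CM / (EBIT − I) = €3,273,469.60 / €606,369.60 = 5.3985.
%ΔEPS = DCL × %ΔSales = 5.3985 × +6.6% = +35.6%.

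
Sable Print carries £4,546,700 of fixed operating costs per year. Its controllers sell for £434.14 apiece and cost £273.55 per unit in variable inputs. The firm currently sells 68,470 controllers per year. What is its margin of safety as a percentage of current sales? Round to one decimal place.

58.6%

Each unit contributes £434.14 − £273.55 = £160.59. Break-even units = £4,546,700 ÷ £160.59 = 28,312.47; break-even revenue = 28,312.47 × £434.14 = £12,291,576.92.
Current sales = 68,470 × £434.14 = £29,725,565.80.
Margin of safety = (£29,725,565.80 − £12,291,576.92) ÷ £29,725,565.80 = 58.6%.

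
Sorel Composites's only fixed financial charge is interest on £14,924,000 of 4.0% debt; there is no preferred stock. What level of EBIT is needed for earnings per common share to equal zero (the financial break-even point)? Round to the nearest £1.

Annual interest = 4.0% × £14,924,000 = £596,960.00.
With no preferred dividends, EPS = 0 when EBIT exactly covers interest, so the financial break-even EBIT is £596,960.00.

£596,960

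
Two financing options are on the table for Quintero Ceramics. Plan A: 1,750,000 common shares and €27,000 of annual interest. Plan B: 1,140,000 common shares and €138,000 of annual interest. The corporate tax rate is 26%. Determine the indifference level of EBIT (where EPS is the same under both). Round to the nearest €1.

At indifference, (EBIT − 27,000)(1 − t)/1,750,000 = (EBIT − 138,000)(1 − t)/1,140,000.
The (1 − t) factor cancels: (EBIT − 27,000) × 1,140,000 = (EBIT − 138,000) × 1,750,000.
Solving, EBIT = (138,000·1,750,000 − 27,000·1,140,000) / (1,750,000 − 1,140,000) = 210,720,000,000 / 610,000 = 345,442.62.

€345,443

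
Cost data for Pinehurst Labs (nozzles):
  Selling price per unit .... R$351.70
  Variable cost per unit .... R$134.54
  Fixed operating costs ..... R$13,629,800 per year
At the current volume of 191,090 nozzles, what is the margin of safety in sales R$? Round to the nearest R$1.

R$45,132,303

Unit CM = price − variable cost = R$351.70 − R$134.54 = R$217.16. Break-even units = R$13,629,800 ÷ R$217.16 = 62,763.86; break-even revenue = 62,763.86 × R$351.70 = R$22,074,049.83.
Current sales = 191,090 × R$351.70 = R$67,206,353.00.
Margin of safety = R$67,206,353.00 − R$22,074,049.83 = R$45,132,303.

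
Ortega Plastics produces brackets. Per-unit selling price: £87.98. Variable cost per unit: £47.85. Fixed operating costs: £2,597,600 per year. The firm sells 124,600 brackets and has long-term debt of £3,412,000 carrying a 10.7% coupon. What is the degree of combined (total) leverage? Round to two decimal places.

2.45

Contribution at this volume is 124,600 × £40.13 = £5,000,198.00.
Subtracting fixed costs: EBIT = £5,000,198.00 − £2,597,600 = £2,402,598.00. Interest = £365,084.00.
DOL = £5,000,198.00 ÷ £2,402,598.00 = 2.0812; DFL = £2,402,598.00 ÷ £2,037,514.00 = 1.1792.
Combined leverage = 2.0812 × 1.1792 = 2.4542.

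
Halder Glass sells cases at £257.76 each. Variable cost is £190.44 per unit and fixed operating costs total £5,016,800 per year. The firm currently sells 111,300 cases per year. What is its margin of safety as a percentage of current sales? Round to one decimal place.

Each unit contributes £257.76 − £190.44 = £67.32. Break-even units = £5,016,800 ÷ £67.32 = 74,521.69; break-even revenue = 74,521.69 × £257.76 = £19,208,710.16.
Actual sales revenue = 111,300 × £257.76 = £28,688,688.00.
Margin of safety = (£28,688,688.00 − £19,208,710.16) ÷ £28,688,688.00 = 33.0%.

33.0%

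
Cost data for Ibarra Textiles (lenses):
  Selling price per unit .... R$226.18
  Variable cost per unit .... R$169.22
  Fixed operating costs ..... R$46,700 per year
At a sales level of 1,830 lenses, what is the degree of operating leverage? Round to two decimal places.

Contribution at this volume is 1,830 × R$56.96 = R$104,236.80.
Operating income = contribution − fixed costs = R$104,236.80 − R$46,700 = R$57,536.80.
Degree of operating leverage = R$104,236.80 / R$57,536.80 = 1.8117.

1.81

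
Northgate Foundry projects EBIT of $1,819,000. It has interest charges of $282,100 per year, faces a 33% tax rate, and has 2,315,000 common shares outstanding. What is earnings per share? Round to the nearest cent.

Pre-tax income = $1,819,000 − $282,100.00 = $1,536,900.00.
Net income = $1,536,900.00 × (1 − 0.33) = $1,029,723.00.
Per share: $1,029,723.00 / 2,315,000 shares = $0.44.

$0.44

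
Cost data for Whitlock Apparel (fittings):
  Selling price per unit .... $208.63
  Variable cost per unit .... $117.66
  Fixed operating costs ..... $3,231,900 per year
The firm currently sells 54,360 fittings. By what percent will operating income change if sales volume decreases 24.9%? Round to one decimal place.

At 54,360 units, contribution = 54,360 × $90.97 = $4,945,129.20.
Operating income = contribution − fixed costs = $4,945,129.20 − $3,231,900 = $1,713,229.20.
Degree of operating leverage = $4,945,129.20 / $1,713,229.20 = 2.8864.
Operating income changes by 2.8864 × -24.9% = -71.9%.

-71.9%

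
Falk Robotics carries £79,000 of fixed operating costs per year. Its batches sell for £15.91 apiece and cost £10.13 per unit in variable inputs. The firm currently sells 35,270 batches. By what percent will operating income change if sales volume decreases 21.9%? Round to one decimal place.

-35.8%

At 35,270 units, contribution = 35,270 × £5.78 = £203,860.60.
Operating income = contribution − fixed costs = £203,860.60 − £79,000 = £124,860.60.
Degree of operating leverage = £203,860.60 / £124,860.60 = 1.6327.
So EBIT moves 1.6327 × (-21.9%) = -35.8%.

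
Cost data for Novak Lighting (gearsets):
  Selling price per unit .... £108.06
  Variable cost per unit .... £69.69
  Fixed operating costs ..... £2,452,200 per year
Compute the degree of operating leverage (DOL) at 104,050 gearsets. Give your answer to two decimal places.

At 104,050 units, contribution = 104,050 × £38.37 = £3,992,398.50.
Operating income = contribution − fixed costs = £3,992,398.50 − £2,452,200 = £1,540,198.50.
Degree of operating leverage = £3,992,398.50 / £1,540,198.50 = 2.5921.

2.59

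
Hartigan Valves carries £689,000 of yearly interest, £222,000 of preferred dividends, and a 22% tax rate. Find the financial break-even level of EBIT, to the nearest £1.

Grossing the preferred dividend up to pre-tax terms: £222,000 / (1 − 0.22) = £284,615.38.
EPS = 0 when EBIT covers interest plus the pre-tax preferred burden: £689,000 + £284,615.38 = £973,615.38.

£973,615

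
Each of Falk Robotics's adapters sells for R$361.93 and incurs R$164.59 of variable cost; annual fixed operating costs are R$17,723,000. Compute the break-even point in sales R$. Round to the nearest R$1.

Contribution margin per unit = R$361.93 − R$164.59 = R$197.34, a CM ratio of R$197.34 ÷ R$361.93 = 0.5452.
Break-even sales = FC ÷ CM ratio = R$17,723,000 × R$361.93 / R$197.34 = R$32,504,740.

R$32,504,740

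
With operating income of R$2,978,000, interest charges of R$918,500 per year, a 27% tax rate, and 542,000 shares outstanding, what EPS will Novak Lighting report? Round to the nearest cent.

R$2.77

Pre-tax income = R$2,978,000 − R$918,500.00 = R$2,059,500.00.
Net income = R$2,059,500.00 × (1 − 0.27) = R$1,503,435.00.
EPS = R$1,503,435.00 ÷ 542,000 = R$2.77.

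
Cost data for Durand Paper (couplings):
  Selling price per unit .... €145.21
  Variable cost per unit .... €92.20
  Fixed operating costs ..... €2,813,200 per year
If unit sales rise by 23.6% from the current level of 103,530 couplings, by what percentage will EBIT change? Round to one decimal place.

+48.4%

At 103,530 units, contribution = 103,530 × €53.01 = €5,488,125.30.
Operating income = contribution − fixed costs = €5,488,125.30 − €2,813,200 = €2,674,925.30.
DOL = contribution ÷ EBIT = €5,488,125.30 ÷ €2,674,925.30 = 2.0517.
Operating income changes by 2.0517 × +23.6% = +48.4%.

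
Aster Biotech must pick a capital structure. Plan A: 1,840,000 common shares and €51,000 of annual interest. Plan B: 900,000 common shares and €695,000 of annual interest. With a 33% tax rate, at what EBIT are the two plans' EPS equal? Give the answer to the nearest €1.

€1,311,596

At indifference, (EBIT − 51,000)(1 − t)/1,840,000 = (EBIT − 695,000)(1 − t)/900,000.
Cancelling (1 − t) and cross-multiplying: 900,000·(EBIT − 51,000) = 1,840,000·(EBIT − 695,000).
Solving, EBIT = (695,000·1,840,000 − 51,000·900,000) / (1,840,000 − 900,000) = 1,232,900,000,000 / 940,000 = 1,311,595.74.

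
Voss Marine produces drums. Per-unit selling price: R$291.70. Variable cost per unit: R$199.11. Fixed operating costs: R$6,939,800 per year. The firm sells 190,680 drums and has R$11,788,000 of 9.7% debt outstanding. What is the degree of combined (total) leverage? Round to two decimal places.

Contribution at this volume is 190,680 × R$92.59 = R$17,655,061.20.
Subtracting fixed costs: EBIT = R$17,655,061.20 − R$6,939,800 = R$10,715,261.20. Interest = R$1,143,436.00, so EBIT − I = R$9,571,825.20.
DCL = contribution ÷ (EBIT − I) = R$17,655,061.20 ÷ R$9,571,825.20 = 1.8445.

1.84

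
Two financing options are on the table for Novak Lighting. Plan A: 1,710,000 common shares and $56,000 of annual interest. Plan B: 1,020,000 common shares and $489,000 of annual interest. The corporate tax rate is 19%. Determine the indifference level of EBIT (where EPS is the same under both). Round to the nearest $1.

$1,129,087

Set EPS_A = EPS_B: (EBIT − $56,000)(1 − 0.19) ÷ 1,710,000 = (EBIT − $489,000)(1 − 0.19) ÷ 1,020,000.
Cancelling (1 − t) and cross-multiplying: 1,020,000·(EBIT − 56,000) = 1,710,000·(EBIT − 489,000).
Solving, EBIT = (489,000·1,710,000 − 56,000·1,020,000) / (1,710,000 − 1,020,000) = 779,070,000,000 / 690,000 = 1,129,086.96.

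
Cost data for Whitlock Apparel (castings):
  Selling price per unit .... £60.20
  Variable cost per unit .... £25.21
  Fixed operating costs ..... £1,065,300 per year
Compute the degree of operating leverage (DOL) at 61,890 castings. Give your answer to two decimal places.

At 61,890 units, contribution = 61,890 × £34.99 = £2,165,531.10.
Operating income = contribution − fixed costs = £2,165,531.10 − £1,065,300 = £1,100,231.10.
DOL = contribution ÷ EBIT = £2,165,531.10 ÷ £1,100,231.10 = 1.9683.

1.97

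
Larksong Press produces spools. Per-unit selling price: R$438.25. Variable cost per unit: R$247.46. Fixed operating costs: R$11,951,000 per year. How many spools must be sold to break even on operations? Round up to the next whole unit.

Unit CM = price − variable cost = R$438.25 − R$247.46 = R$190.79.
Break-even volume = fixed costs ÷ CM per unit = R$11,951,000 ÷ R$190.79 = 62,639.55, so 62,640 spools.

62,640 spools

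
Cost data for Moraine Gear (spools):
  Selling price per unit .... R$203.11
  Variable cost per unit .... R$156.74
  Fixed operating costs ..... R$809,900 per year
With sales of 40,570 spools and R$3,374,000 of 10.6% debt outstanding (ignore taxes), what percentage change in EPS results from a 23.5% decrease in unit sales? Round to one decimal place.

-61.9%

At 40,570 units, contribution = 40,570 × R$46.37 = R$1,881,230.90.
Operating income = contribution − fixed costs = R$1,881,230.90 − R$809,900 = R$1,071,330.90.
After interest of R$357,644.00, pre-tax earnings = R$713,686.90.
DCL = total CM / (EBIT − I) = R$1,881,230.90 / R$713,686.90 = 2.6359.
%ΔEPS = DCL × %ΔSales = 2.6359 × -23.5% = -61.9%.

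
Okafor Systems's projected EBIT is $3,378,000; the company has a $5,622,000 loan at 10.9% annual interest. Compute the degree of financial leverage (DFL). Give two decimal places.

1.22

Interest = $612,798.00.
Degree of financial leverage = EBIT / (EBIT − interest) = $3,378,000 / $2,765,202.00 = 1.2216.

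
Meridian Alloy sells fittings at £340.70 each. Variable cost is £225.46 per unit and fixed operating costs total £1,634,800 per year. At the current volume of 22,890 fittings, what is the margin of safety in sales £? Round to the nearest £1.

£2,965,437

Each unit contributes £340.70 − £225.46 = £115.24. Break-even units = £1,634,800 ÷ £115.24 = 14,186.05; break-even revenue = 14,186.05 × £340.70 = £4,833,186.05.
Current sales = 22,890 × £340.70 = £7,798,623.00.
Margin of safety = £7,798,623.00 − £4,833,186.05 = £2,965,437.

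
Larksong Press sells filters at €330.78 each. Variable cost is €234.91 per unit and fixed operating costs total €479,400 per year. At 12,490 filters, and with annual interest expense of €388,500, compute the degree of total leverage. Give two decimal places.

Total contribution margin = 12,490 × €95.87 = €1,197,416.30.
Operating income = contribution − fixed costs = €1,197,416.30 − €479,400 = €718,016.30. Interest = €388,500.00.
DOL = €1,197,416.30 ÷ €718,016.30 = 1.6677; DFL = €718,016.30 ÷ €329,516.30 = 2.1790.
Combined leverage = 1.6677 × 2.1790 = 3.6339.

3.63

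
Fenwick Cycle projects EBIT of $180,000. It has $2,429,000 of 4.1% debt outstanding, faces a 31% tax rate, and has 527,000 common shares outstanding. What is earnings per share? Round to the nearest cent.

Pre-tax income = $180,000 − $99,589.00 = $80,411.00.
Net income = $80,411.00 × (1 − 0.31) = $55,483.59.
Per share: $55,483.59 / 527,000 shares = $0.11.

$0.11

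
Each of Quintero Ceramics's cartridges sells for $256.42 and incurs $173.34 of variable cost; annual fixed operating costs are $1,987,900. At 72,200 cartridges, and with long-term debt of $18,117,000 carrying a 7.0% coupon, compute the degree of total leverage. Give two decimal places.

Total contribution margin = 72,200 × $83.08 = $5,998,376.00.
EBIT = $5,998,376.00 − $1,987,900 = $4,010,476.00. Interest = $1,268,190.00.
DOL = $5,998,376.00 ÷ $4,010,476.00 = 1.4957; DFL = $4,010,476.00 ÷ $2,742,286.00 = 1.4625.
Combined leverage = 1.4957 × 1.4625 = 2.1875.

2.19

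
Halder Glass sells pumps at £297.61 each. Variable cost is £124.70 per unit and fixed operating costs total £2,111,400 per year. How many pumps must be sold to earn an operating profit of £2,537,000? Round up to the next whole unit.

Contribution margin per unit = £297.61 − £124.70 = £172.91.
Need Q such that Q × £172.91 − £2,111,400 = £2,537,000, i.e. Q = £4,648,400 / £172.91 = 26,883.35 → 26,884.

26,884 pumps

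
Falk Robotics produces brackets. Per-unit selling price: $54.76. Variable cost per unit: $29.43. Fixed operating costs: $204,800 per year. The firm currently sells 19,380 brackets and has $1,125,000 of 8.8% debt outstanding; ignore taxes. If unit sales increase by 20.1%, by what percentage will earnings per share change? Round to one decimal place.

+52.7%

At 19,380 units, contribution = 19,380 × $25.33 = $490,895.40.
EBIT = $490,895.40 − $204,800 = $286,095.40.
After interest of $99,000.00, pre-tax earnings = $187,095.40.
Degree of combined leverage = contribution ÷ (EBIT − I) = $490,895.40 ÷ $187,095.40 = 2.6238.
EPS therefore changes by 2.6238 × (+20.1%) = +52.7%.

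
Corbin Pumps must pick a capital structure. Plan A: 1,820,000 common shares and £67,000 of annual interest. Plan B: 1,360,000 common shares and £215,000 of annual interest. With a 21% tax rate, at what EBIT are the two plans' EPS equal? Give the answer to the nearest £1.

At indifference, (EBIT − 67,000)(1 − t)/1,820,000 = (EBIT − 215,000)(1 − t)/1,360,000.
Cancelling (1 − t) and cross-multiplying: 1,360,000·(EBIT − 67,000) = 1,820,000·(EBIT − 215,000).
Solving, EBIT = (215,000·1,820,000 − 67,000·1,360,000) / (1,820,000 − 1,360,000) = 300,180,000,000 / 460,000 = 652,565.22.

£652,565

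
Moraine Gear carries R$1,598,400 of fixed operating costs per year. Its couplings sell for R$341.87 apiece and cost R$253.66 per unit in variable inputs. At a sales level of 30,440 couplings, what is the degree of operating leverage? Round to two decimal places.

2.47

At 30,440 units, contribution = 30,440 × R$88.21 = R$2,685,112.40.
Operating income = contribution − fixed costs = R$2,685,112.40 − R$1,598,400 = R$1,086,712.40.
So DOL = total CM / EBIT = R$2,685,112.40 / R$1,086,712.40 = 2.4709.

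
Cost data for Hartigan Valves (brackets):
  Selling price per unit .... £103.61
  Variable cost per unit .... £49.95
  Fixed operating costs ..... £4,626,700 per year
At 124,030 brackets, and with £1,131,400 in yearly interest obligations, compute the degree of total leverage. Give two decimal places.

Contribution at this volume is 124,030 × £53.66 = £6,655,449.80.
EBIT = £6,655,449.80 − £4,626,700 = £2,028,749.80. Interest = £1,131,400.00, so EBIT − I = £897,349.80.
Degree of total leverage = total CM / (EBIT − interest) = £6,655,449.80 / £897,349.80 = 7.4168.

7.42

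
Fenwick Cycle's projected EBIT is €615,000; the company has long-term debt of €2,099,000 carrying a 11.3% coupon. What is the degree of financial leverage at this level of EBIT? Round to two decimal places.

1.63

Interest = €237,187.00.
Degree of financial leverage = EBIT / (EBIT − interest) = €615,000 / €377,813.00 = 1.6278.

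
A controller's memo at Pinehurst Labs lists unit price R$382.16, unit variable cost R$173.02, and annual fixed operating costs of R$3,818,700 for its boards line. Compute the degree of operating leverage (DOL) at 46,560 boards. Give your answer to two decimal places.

At 46,560 units, contribution = 46,560 × R$209.14 = R$9,737,558.40.
EBIT = R$9,737,558.40 − R$3,818,700 = R$5,918,858.40.
Degree of operating leverage = R$9,737,558.40 / R$5,918,858.40 = 1.6452.

1.65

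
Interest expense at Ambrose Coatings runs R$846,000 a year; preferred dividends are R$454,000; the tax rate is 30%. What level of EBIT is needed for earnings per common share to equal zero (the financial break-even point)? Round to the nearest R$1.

Grossing the preferred dividend up to pre-tax terms: R$454,000 / (1 − 0.30) = R$648,571.43.
EPS = 0 when EBIT covers interest plus the pre-tax preferred burden: R$846,000 + R$648,571.43 = R$1,494,571.43.

R$1,494,571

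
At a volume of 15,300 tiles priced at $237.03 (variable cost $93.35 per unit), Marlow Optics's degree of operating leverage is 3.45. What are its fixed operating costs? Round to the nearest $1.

$1,561,114

Total contribution margin = 15,300 × $143.68 = $2,198,304.00.
Since DOL = CM ÷ EBIT, EBIT = $2,198,304.00 ÷ 3.45 = $637,189.57.
And FC = contribution − EBIT = $2,198,304.00 − $637,189.57 = $1,561,114.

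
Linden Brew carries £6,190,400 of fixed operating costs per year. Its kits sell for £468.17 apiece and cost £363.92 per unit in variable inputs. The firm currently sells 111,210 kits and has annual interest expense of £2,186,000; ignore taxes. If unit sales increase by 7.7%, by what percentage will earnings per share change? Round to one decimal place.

+27.7%

At 111,210 units, contribution = 111,210 × £104.25 = £11,593,642.50.
Operating income = contribution − fixed costs = £11,593,642.50 − £6,190,400 = £5,403,242.50.
Interest = £2,186,000.00, so EBIT − I = £3,217,242.50.
Degree of combined leverage = contribution ÷ (EBIT − I) = £11,593,642.50 ÷ £3,217,242.50 = 3.6036.
EPS therefore changes by 3.6036 × (+7.7%) = +27.7%.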